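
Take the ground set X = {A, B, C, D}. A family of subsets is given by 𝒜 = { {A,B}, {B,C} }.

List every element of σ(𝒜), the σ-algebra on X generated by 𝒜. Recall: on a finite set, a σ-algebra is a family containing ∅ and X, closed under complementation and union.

Initial family (4 sets): { {}, {A,B}, {B,C}, X }.
Pass 1 (3 new):
  {A,D}  = complement {B,C}
  {C,D}  = complement {A,B}
  {A,B,C}  = {A,B} ∪ {B,C}
Pass 2. New:
  {D}  = complement {A,B,C}
  {A,B,D}  = {A,D} ∪ {A,B}
  {A,C,D}  = {C,D} ∪ {A,D}
  {B,C,D}  = {C,D} ∪ {B,C}
Pass 3 adds 3:
  {A}  = complement {B,C,D}
  {B}  = complement {A,C,D}
  {C}  = complement {A,B,D}
Pass 4: +2 →
  {A,C}  = {C} ∪ {A}
  {B,D}  = {D} ∪ {B}
Pass 5: already closed under ᶜ and ∪.

Hence σ(𝒜) has 16 members: { {}, {A}, {B}, {C}, {D}, {A,B}, {A,C}, {A,D}, {B,C}, {B,D}, {C,D}, {A,B,C}, {A,B,D}, {A,C,D}, {B,C,D}, X }.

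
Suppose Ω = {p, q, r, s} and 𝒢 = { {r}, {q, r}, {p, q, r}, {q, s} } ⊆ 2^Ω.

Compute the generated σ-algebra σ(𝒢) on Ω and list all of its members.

σ(𝒢) = { {}, {p}, {q}, {r}, {s}, {p, q}, {p, r}, {p, s}, {q, r}, {q, s}, {r, s}, {p, q, r}, {p, q, s}, {p, r, s}, {q, r, s}, Ω }

Trace:
Start: 𝒢 ∪ {∅, Ω} = { {}, {r}, {q, r}, {q, s}, {p, q, r}, Ω }.
Pass 1: +5 →
  {s}  = complement {p, q, r}
  {p, r}  = complement {q, s}
  {p, s}  = complement {q, r}
  {p, q, s}  = complement {r}
  {q, r, s}  = {r} ∪ {q, s}
  |family| = 11
Pass 2: 3 new —
  {p}  = complement {q, r, s}
  {r, s}  = {r} ∪ {s}
  {p, r, s}  = {r} ∪ {p, s}
  |family| = 14
Pass 3. New:
  {q}  = complement {p, r, s}
  {p, q}  = complement {r, s}
  |family| = 16
Pass 4: already closed under ᶜ and ∪.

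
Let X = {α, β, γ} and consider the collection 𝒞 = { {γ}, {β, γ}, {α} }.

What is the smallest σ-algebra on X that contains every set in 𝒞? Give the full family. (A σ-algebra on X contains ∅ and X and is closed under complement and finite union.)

σ(𝒞) = { {}, {α}, {β}, {γ}, {α, β}, {α, γ}, {β, γ}, X }

Working:
Initial family (5 sets): { {}, {α}, {γ}, {β, γ}, X }.
Round 1 adds 2:
  {α, β}  = X∖{γ}
  {α, γ}  = {γ} ∪ {α}
  (now 7)
Round 2: +1 →
  {β}  = X∖{α, γ}
  (now 8)
Round 3 adds nothing — fixpoint reached.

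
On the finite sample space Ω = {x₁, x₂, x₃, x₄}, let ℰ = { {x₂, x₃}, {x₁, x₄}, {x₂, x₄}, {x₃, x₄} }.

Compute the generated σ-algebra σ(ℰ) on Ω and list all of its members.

Seed the family with ℰ together with ∅ and Ω: { {}, {x₁, x₄}, {x₂, x₃}, {x₂, x₄}, {x₃, x₄}, Ω }.
Iteration 1: +5 →
  {x₁, x₂}  = Ω∖{x₃, x₄}
  {x₁, x₃}  = Ω∖{x₂, x₄}
  {x₁, x₂, x₄}  = {x₁, x₄} ∪ {x₂, x₄}
  {x₁, x₃, x₄}  = {x₃, x₄} ∪ {x₁, x₄}
  {x₂, x₃, x₄}  = {x₃, x₄} ∪ {x₂, x₃}
  — 11 sets.
Iteration 2: 4 new —
  {x₁}  = Ω∖{x₂, x₃, x₄}
  {x₂}  = Ω∖{x₁, x₃, x₄}
  {x₃}  = Ω∖{x₁, x₂, x₄}
  {x₁, x₂, x₃}  = {x₁, x₂} ∪ {x₂, x₃}
  — 15 sets.
Iteration 3 adds 1:
  {x₄}  = Ω∖{x₁, x₂, x₃}
  — 16 sets.
After Iteration 4 the family is unchanged; done.

|σ(ℰ)| = 16.  σ(ℰ) = { {}, {x₁}, {x₂}, {x₃}, {x₄}, {x₁, x₂}, {x₁, x₃}, {x₁, x₄}, {x₂, x₃}, {x₂, x₄}, {x₃, x₄}, {x₁, x₂, x₃}, {x₁, x₂, x₄}, {x₁, x₃, x₄}, {x₂, x₃, x₄}, Ω }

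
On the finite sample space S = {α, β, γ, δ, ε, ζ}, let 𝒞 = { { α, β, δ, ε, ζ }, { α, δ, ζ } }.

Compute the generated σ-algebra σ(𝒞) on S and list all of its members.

Begin from { ∅, { α, δ, ζ }, { α, β, δ, ε, ζ }, S } (that is, 𝒞 plus ∅ and S).
Step 1 adds 2:
  { γ }  = complement { α, β, δ, ε, ζ }
  { β, γ, ε }  = complement { α, δ, ζ }
  [6 total]
Step 2: +1 →
  { α, γ, δ, ζ }  = { γ } ∪ { α, δ, ζ }
  [7 total]
Step 3 adds 1:
  { β, ε }  = complement { α, γ, δ, ζ }
  [8 total]
Step 4 adds nothing — fixpoint reached.

|σ(𝒞)| = 8.  σ(𝒞) = { ∅, { γ }, { β, ε }, { α, δ, ζ }, { β, γ, ε }, { α, γ, δ, ζ }, { α, β, δ, ε, ζ }, S }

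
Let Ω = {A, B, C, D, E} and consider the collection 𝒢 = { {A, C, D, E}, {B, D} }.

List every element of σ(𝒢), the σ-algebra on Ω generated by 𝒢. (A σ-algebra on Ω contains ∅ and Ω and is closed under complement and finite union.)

Begin from { {}, {B, D}, {A, C, D, E}, Ω } (that is, 𝒢 plus ∅ and Ω).
Iteration 1: 2 new —
  {B}  = {A, C, D, E}ᶜ
  {A, C, E}  = {B, D}ᶜ
  — 6 sets.
Iteration 2. New:
  {A, B, C, E}  = {A, C, E} ∪ {B}
  — 7 sets.
Iteration 3: 1 new —
  {D}  = {A, B, C, E}ᶜ
  — 8 sets.
Iteration 4: closed — nothing new.

σ(𝒢) = { {}, {B}, {D}, {B, D}, {A, C, E}, {A, B, C, E}, {A, C, D, E}, Ω }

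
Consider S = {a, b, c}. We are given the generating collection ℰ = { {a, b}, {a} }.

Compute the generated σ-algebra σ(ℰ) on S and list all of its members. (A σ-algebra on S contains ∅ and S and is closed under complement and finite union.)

Take S₀ = ℰ ∪ {∅, S} = { {}, {a}, {a, b}, S }.
Step 1. New:
  {c}  = complement {a, b}
  {b, c}  = complement {a}
  [6 total]
Step 2: 1 new —
  {a, c}  = {c} ∪ {a}
  [7 total]
Step 3. New:
  {b}  = complement {a, c}
  [8 total]
Step 4: already closed under ᶜ and ∪.

|σ(ℰ)| = 8.  σ(ℰ) = { {}, {a}, {b}, {c}, {a, b}, {a, c}, {b, c}, S }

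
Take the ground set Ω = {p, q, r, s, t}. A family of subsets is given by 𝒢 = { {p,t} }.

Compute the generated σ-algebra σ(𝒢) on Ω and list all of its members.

Seed the family with 𝒢 together with ∅ and Ω: { {}, {p,t}, Ω }.
Pass 1 adds 1:
  {q,r,s}  = complement {p,t}
  |family| = 4
Pass 2: already closed under ᶜ and ∪.

σ(𝒢) = { {}, {p,t}, {q,r,s}, Ω }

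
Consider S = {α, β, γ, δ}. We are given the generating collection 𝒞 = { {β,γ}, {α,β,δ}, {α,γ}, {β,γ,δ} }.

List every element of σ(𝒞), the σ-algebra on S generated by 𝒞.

σ(𝒞) (16 sets): { {}, {α}, {β}, {γ}, {δ}, {α,β}, {α,γ}, {α,δ}, {β,γ}, {β,δ}, {γ,δ}, {α,β,γ}, {α,β,δ}, {α,γ,δ}, {β,γ,δ}, S }

Working:
Begin from { {}, {α,γ}, {β,γ}, {α,β,δ}, {β,γ,δ}, S } (that is, 𝒞 plus ∅ and S).
Step 1 adds 5:
  {α}  = S∖{β,γ,δ}
  {γ}  = S∖{α,β,δ}
  {α,δ}  = S∖{β,γ}
  {β,δ}  = S∖{α,γ}
  {α,β,γ}  = {β,γ} ∪ {α,γ}
  (now 11)
Step 2 (2 new):
  {δ}  = S∖{α,β,γ}
  {α,γ,δ}  = {γ} ∪ {α,δ}
  (now 13)
Step 3. New:
  {β}  = S∖{α,γ,δ}
  {γ,δ}  = {γ} ∪ {δ}
  (now 15)
Step 4: 1 new —
  {α,β}  = S∖{γ,δ}
  (now 16)
Step 5 adds nothing — fixpoint reached.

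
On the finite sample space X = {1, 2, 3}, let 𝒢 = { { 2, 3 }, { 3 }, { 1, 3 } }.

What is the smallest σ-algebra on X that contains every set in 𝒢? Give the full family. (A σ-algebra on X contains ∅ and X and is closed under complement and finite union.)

σ(𝒢) = { ∅, { 1 }, { 2 }, { 3 }, { 1, 2 }, { 1, 3 }, { 2, 3 }, X }

Derivation:
Start: 𝒢 ∪ {∅, X} = { ∅, { 3 }, { 1, 3 }, { 2, 3 }, X }.
Iteration 1. New:
  { 1 }  = ᶜ of { 2, 3 }
  { 2 }  = ᶜ of { 1, 3 }
  { 1, 2 }  = ᶜ of { 3 }
Iteration 2: no new sets; the family is a σ-algebra.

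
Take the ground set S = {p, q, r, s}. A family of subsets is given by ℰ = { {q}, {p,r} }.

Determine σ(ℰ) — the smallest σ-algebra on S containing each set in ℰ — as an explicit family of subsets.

Seed the family with ℰ together with ∅ and S: { {}, {q}, {p,r}, S }.
Iteration 1. New:
  {q,s}  = S∖{p,r}
  {p,q,r}  = {q} ∪ {p,r}
  {p,r,s}  = S∖{q}
  — 7 sets.
Iteration 2. New:
  {s}  = S∖{p,q,r}
  — 8 sets.
Iteration 3: already closed under ᶜ and ∪.

Hence σ(ℰ) has 8 members: { {}, {q}, {s}, {p,r}, {q,s}, {p,q,r}, {p,r,s}, S }.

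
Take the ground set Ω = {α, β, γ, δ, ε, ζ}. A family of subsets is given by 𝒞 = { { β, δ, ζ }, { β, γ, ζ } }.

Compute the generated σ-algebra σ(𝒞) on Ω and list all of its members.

Answer: σ(𝒞) = { {}, { γ }, { δ }, { α, ε }, { β, ζ }, { γ, δ }, { α, γ, ε }, { α, δ, ε }, { β, γ, ζ }, { β, δ, ζ }, { α, β, ε, ζ }, { α, γ, δ, ε }, { β, γ, δ, ζ }, { α, β, γ, ε, ζ }, { α, β, δ, ε, ζ }, Ω }

Check:
Initial family (4 sets): { {}, { β, γ, ζ }, { β, δ, ζ }, Ω }.
Step 1. New:
  { α, γ, ε }  = ᶜ of { β, δ, ζ }
  { α, δ, ε }  = ᶜ of { β, γ, ζ }
  { β, γ, δ, ζ }  = { β, δ, ζ } ∪ { β, γ, ζ }
Step 2. New:
  { α, ε }  = ᶜ of { β, γ, δ, ζ }
  { α, γ, δ, ε }  = { α, δ, ε } ∪ { α, γ, ε }
  { α, β, γ, ε, ζ }  = { β, γ, ζ } ∪ { α, γ, ε }
  { α, β, δ, ε, ζ }  = { α, δ, ε } ∪ { β, δ, ζ }
Step 3. New:
  { γ }  = ᶜ of { α, β, δ, ε, ζ }
  { δ }  = ᶜ of { α, β, γ, ε, ζ }
  { β, ζ }  = ᶜ of { α, γ, δ, ε }
Step 4: +2 →
  { γ, δ }  = { γ } ∪ { δ }
  { α, β, ε, ζ }  = { α, ε } ∪ { β, ζ }
Step 5: no new sets; the family is a σ-algebra.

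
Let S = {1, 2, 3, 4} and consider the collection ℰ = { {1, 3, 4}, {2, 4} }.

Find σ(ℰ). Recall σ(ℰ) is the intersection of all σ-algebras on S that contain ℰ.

|σ(ℰ)| = 8.  σ(ℰ) = { ∅, {2}, {4}, {1, 3}, {2, 4}, {1, 2, 3}, {1, 3, 4}, S }

Derivation:
Start: ℰ ∪ {∅, S} = { ∅, {2, 4}, {1, 3, 4}, S }.
Iteration 1 (2 new):
  {2}  = complement {1, 3, 4}
  {1, 3}  = complement {2, 4}
  [6 total]
Iteration 2 adds 1:
  {1, 2, 3}  = {1, 3} ∪ {2}
  [7 total]
Iteration 3: +1 →
  {4}  = complement {1, 2, 3}
  [8 total]
Iteration 4: already closed under ᶜ and ∪.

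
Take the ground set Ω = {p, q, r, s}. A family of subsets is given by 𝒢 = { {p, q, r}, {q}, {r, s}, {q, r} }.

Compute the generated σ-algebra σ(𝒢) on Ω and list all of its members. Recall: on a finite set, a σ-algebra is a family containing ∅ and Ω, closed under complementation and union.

|σ(𝒢)| = 16.  σ(𝒢) = { {}, {p}, {q}, {r}, {s}, {p, q}, {p, r}, {p, s}, {q, r}, {q, s}, {r, s}, {p, q, r}, {p, q, s}, {p, r, s}, {q, r, s}, Ω }

Check:
Start: 𝒢 ∪ {∅, Ω} = { {}, {q}, {q, r}, {r, s}, {p, q, r}, Ω }.
Round 1: 5 new —
  {s}  = Ω∖{p, q, r}
  {p, q}  = Ω∖{r, s}
  {p, s}  = Ω∖{q, r}
  {p, r, s}  = Ω∖{q}
  {q, r, s}  = {r, s} ∪ {q, r}
Round 2: 3 new —
  {p}  = Ω∖{q, r, s}
  {q, s}  = {q} ∪ {s}
  {p, q, s}  = {p, q} ∪ {p, s}
Round 3. New:
  {r}  = Ω∖{p, q, s}
  {p, r}  = Ω∖{q, s}
Round 4: closed — nothing new.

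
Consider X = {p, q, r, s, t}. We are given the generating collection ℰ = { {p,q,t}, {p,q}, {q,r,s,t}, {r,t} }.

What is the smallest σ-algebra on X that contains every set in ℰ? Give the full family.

σ(ℰ) = { {}, {p}, {q}, {r}, {s}, {t}, {p,q}, {p,r}, {p,s}, {p,t}, {q,r}, {q,s}, {q,t}, {r,s}, {r,t}, {s,t}, {p,q,r}, {p,q,s}, {p,q,t}, {p,r,s}, {p,r,t}, {p,s,t}, {q,r,s}, {q,r,t}, {q,s,t}, {r,s,t}, {p,q,r,s}, {p,q,r,t}, {p,q,s,t}, {p,r,s,t}, {q,r,s,t}, X }

Working:
Take S₀ = ℰ ∪ {∅, X} = { {}, {p,q}, {r,t}, {p,q,t}, {q,r,s,t}, X }.
Iteration 1: 5 new —
  {p}  = X∖{q,r,s,t}
  {r,s}  = X∖{p,q,t}
  {p,q,s}  = X∖{r,t}
  {r,s,t}  = X∖{p,q}
  {p,q,r,t}  = {p,q,t} ∪ {r,t}
  — 11 sets.
Iteration 2: +6 →
  {s}  = X∖{p,q,r,t}
  {p,r,s}  = {r,s} ∪ {p}
  {p,r,t}  = {r,t} ∪ {p}
  {p,q,r,s}  = {r,s} ∪ {p,q}
  {p,q,s,t}  = {p,q,s} ∪ {p,q,t}
  {p,r,s,t}  = {r,s,t} ∪ {p}
  — 17 sets.
Iteration 3: 6 new —
  {q}  = X∖{p,r,s,t}
  {r}  = X∖{p,q,s,t}
  {t}  = X∖{p,q,r,s}
  {p,s}  = {s} ∪ {p}
  {q,s}  = X∖{p,r,t}
  {q,t}  = X∖{p,r,s}
  — 23 sets.
Iteration 4: +9 →
  {p,r}  = {r} ∪ {p}
  {p,t}  = {t} ∪ {p}
  {q,r}  = {q} ∪ {r}
  {s,t}  = {t} ∪ {s}
  {p,q,r}  = {p,q} ∪ {r}
  {p,s,t}  = {t} ∪ {p,s}
  {q,r,s}  = {r,s} ∪ {q}
  {q,r,t}  = X∖{p,s}
  {q,s,t}  = {q,t} ∪ {s}
  — 32 sets.
Iteration 5: closed — nothing new.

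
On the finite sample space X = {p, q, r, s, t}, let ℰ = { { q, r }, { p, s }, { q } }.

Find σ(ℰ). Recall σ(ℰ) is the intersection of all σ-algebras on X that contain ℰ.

Start: ℰ ∪ {∅, X} = { {}, { q }, { p, s }, { q, r }, X }.
Step 1: +5 →
  { p, q, s }  = { p, s } ∪ { q }
  { p, s, t }  = { q, r }ᶜ
  { q, r, t }  = { p, s }ᶜ
  { p, q, r, s }  = { q, r } ∪ { p, s }
  { p, r, s, t }  = { q }ᶜ
  (now 10)
Step 2. New:
  { t }  = { p, q, r, s }ᶜ
  { r, t }  = { p, q, s }ᶜ
  { p, q, s, t }  = { p, s, t } ∪ { q }
  (now 13)
Step 3: 2 new —
  { r }  = { p, q, s, t }ᶜ
  { q, t }  = { q } ∪ { t }
  (now 15)
Step 4. New:
  { p, r, s }  = { q, t }ᶜ
  (now 16)
Step 5 adds nothing — fixpoint reached.

σ(ℰ) = { {}, { q }, { r }, { t }, { p, s }, { q, r }, { q, t }, { r, t }, { p, q, s }, { p, r, s }, { p, s, t }, { q, r, t }, { p, q, r, s }, { p, q, s, t }, { p, r, s, t }, X }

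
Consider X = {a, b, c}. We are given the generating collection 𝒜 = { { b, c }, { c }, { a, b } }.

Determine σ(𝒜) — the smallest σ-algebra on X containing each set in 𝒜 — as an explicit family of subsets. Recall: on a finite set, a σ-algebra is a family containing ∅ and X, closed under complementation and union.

σ(𝒜) (8 sets): { ∅, { a }, { b }, { c }, { a, b }, { a, c }, { b, c }, X }

Derivation:
Start: 𝒜 ∪ {∅, X} = { ∅, { c }, { a, b }, { b, c }, X }.
Pass 1 (1 new):
  { a }  = { b, c }ᶜ
  [6 total]
Pass 2 adds 1:
  { a, c }  = { c } ∪ { a }
  [7 total]
Pass 3: +1 →
  { b }  = { a, c }ᶜ
  [8 total]
Pass 4: closed — nothing new.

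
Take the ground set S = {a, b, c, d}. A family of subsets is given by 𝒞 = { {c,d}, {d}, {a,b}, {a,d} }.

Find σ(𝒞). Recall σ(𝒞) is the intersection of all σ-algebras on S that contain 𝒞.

σ(𝒞) = { {}, {a}, {b}, {c}, {d}, {a,b}, {a,c}, {a,d}, {b,c}, {b,d}, {c,d}, {a,b,c}, {a,b,d}, {a,c,d}, {b,c,d}, S }

Working:
Begin from { {}, {d}, {a,b}, {a,d}, {c,d}, S } (that is, 𝒞 plus ∅ and S).
Step 1 adds 4:
  {b,c}  = ᶜ of {a,d}
  {a,b,c}  = ᶜ of {d}
  {a,b,d}  = {a,d} ∪ {a,b}
  {a,c,d}  = {c,d} ∪ {a,d}
  [10 total]
Step 2. New:
  {b}  = ᶜ of {a,c,d}
  {c}  = ᶜ of {a,b,d}
  {b,c,d}  = {c,d} ∪ {b,c}
  [13 total]
Step 3 (2 new):
  {a}  = ᶜ of {b,c,d}
  {b,d}  = {d} ∪ {b}
  [15 total]
Step 4 (1 new):
  {a,c}  = ᶜ of {b,d}
  [16 total]
Step 5: already closed under ᶜ and ∪.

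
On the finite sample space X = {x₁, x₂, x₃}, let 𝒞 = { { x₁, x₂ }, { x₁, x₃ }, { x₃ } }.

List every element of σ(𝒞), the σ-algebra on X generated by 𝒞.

Seed the family with 𝒞 together with ∅ and X: { ∅, { x₃ }, { x₁, x₂ }, { x₁, x₃ }, X }.
Pass 1: 1 new —
  { x₂ }  = complement { x₁, x₃ }
  — 6 sets.
Pass 2 (1 new):
  { x₂, x₃ }  = { x₃ } ∪ { x₂ }
  — 7 sets.
Pass 3. New:
  { x₁ }  = complement { x₂, x₃ }
  — 8 sets.
After Pass 4 the family is unchanged; done.

Hence σ(𝒞) has 8 members: { ∅, { x₁ }, { x₂ }, { x₃ }, { x₁, x₂ }, { x₁, x₃ }, { x₂, x₃ }, X }.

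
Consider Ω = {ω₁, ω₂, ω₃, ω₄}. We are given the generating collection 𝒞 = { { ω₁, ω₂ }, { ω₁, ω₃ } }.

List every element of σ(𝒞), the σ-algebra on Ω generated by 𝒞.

Answer: σ(𝒞) = { {}, { ω₁ }, { ω₂ }, { ω₃ }, { ω₄ }, { ω₁, ω₂ }, { ω₁, ω₃ }, { ω₁, ω₄ }, { ω₂, ω₃ }, { ω₂, ω₄ }, { ω₃, ω₄ }, { ω₁, ω₂, ω₃ }, { ω₁, ω₂, ω₄ }, { ω₁, ω₃, ω₄ }, { ω₂, ω₃, ω₄ }, Ω }

Derivation:
Begin from { {}, { ω₁, ω₂ }, { ω₁, ω₃ }, Ω } (that is, 𝒞 plus ∅ and Ω).
Step 1 adds 3:
  { ω₂, ω₄ }  = { ω₁, ω₃ }ᶜ
  { ω₃, ω₄ }  = { ω₁, ω₂ }ᶜ
  { ω₁, ω₂, ω₃ }  = { ω₁, ω₂ } ∪ { ω₁, ω₃ }
  [7 total]
Step 2: +4 →
  { ω₄ }  = { ω₁, ω₂, ω₃ }ᶜ
  { ω₁, ω₂, ω₄ }  = { ω₁, ω₂ } ∪ { ω₂, ω₄ }
  { ω₁, ω₃, ω₄ }  = { ω₃, ω₄ } ∪ { ω₁, ω₃ }
  { ω₂, ω₃, ω₄ }  = { ω₃, ω₄ } ∪ { ω₂, ω₄ }
  [11 total]
Step 3: +3 →
  { ω₁ }  = { ω₂, ω₃, ω₄ }ᶜ
  { ω₂ }  = { ω₁, ω₃, ω₄ }ᶜ
  { ω₃ }  = { ω₁, ω₂, ω₄ }ᶜ
  [14 total]
Step 4 adds 2:
  { ω₁, ω₄ }  = { ω₄ } ∪ { ω₁ }
  { ω₂, ω₃ }  = { ω₃ } ∪ { ω₂ }
  [16 total]
Step 5: no new sets; the family is a σ-algebra.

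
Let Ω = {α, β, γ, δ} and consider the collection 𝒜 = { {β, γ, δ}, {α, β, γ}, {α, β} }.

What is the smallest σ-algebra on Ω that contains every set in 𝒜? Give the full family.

σ(𝒜) = { {}, {α}, {β}, {γ}, {δ}, {α, β}, {α, γ}, {α, δ}, {β, γ}, {β, δ}, {γ, δ}, {α, β, γ}, {α, β, δ}, {α, γ, δ}, {β, γ, δ}, Ω }

Trace:
Seed the family with 𝒜 together with ∅ and Ω: { {}, {α, β}, {α, β, γ}, {β, γ, δ}, Ω }.
Iteration 1 (3 new):
  {α}  = Ω∖{β, γ, δ}
  {δ}  = Ω∖{α, β, γ}
  {γ, δ}  = Ω∖{α, β}
  — 8 sets.
Iteration 2. New:
  {α, δ}  = {δ} ∪ {α}
  {α, β, δ}  = {δ} ∪ {α, β}
  {α, γ, δ}  = {γ, δ} ∪ {α}
  — 11 sets.
Iteration 3: +3 →
  {β}  = Ω∖{α, γ, δ}
  {γ}  = Ω∖{α, β, δ}
  {β, γ}  = Ω∖{α, δ}
  — 14 sets.
Iteration 4: 2 new —
  {α, γ}  = {γ} ∪ {α}
  {β, δ}  = {δ} ∪ {β}
  — 16 sets.
Iteration 5: already closed under ᶜ and ∪.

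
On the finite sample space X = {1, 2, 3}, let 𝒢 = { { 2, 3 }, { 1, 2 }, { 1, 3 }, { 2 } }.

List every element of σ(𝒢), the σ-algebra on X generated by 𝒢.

σ(𝒢) (8 sets): { {  }, { 1 }, { 2 }, { 3 }, { 1, 2 }, { 1, 3 }, { 2, 3 }, X }

Check:
Take S₀ = 𝒢 ∪ {∅, X} = { {  }, { 2 }, { 1, 2 }, { 1, 3 }, { 2, 3 }, X }.
Pass 1: +2 →
  { 1 }  = X∖{ 2, 3 }
  { 3 }  = X∖{ 1, 2 }
  [8 total]
Pass 2: already closed under ᶜ and ∪.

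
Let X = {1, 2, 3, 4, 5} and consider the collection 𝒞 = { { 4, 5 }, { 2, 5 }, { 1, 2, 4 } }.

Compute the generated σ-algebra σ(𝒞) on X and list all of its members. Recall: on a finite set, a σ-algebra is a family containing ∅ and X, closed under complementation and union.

Take S₀ = 𝒞 ∪ {∅, X} = { {}, { 2, 5 }, { 4, 5 }, { 1, 2, 4 }, X }.
Iteration 1 adds 5:
  { 3, 5 }  = { 1, 2, 4 }ᶜ
  { 1, 2, 3 }  = { 4, 5 }ᶜ
  { 1, 3, 4 }  = { 2, 5 }ᶜ
  { 2, 4, 5 }  = { 4, 5 } ∪ { 2, 5 }
  { 1, 2, 4, 5 }  = { 4, 5 } ∪ { 1, 2, 4 }
  |family| = 10
Iteration 2. New:
  { 3 }  = { 1, 2, 4, 5 }ᶜ
  { 1, 3 }  = { 2, 4, 5 }ᶜ
  { 2, 3, 5 }  = { 2, 5 } ∪ { 3, 5 }
  { 3, 4, 5 }  = { 4, 5 } ∪ { 3, 5 }
  { 1, 2, 3, 4 }  = { 1, 2, 3 } ∪ { 1, 2, 4 }
  { 1, 2, 3, 5 }  = { 2, 5 } ∪ { 1, 2, 3 }
  { 1, 3, 4, 5 }  = { 4, 5 } ∪ { 1, 3, 4 }
  { 2, 3, 4, 5 }  = { 3, 5 } ∪ { 2, 4, 5 }
  |family| = 18
Iteration 3: 7 new —
  { 1 }  = { 2, 3, 4, 5 }ᶜ
  { 2 }  = { 1, 3, 4, 5 }ᶜ
  { 4 }  = { 1, 2, 3, 5 }ᶜ
  { 5 }  = { 1, 2, 3, 4 }ᶜ
  { 1, 2 }  = { 3, 4, 5 }ᶜ
  { 1, 4 }  = { 2, 3, 5 }ᶜ
  { 1, 3, 5 }  = { 1, 3 } ∪ { 3, 5 }
  |family| = 25
Iteration 4 (6 new):
  { 1, 5 }  = { 5 } ∪ { 1 }
  { 2, 3 }  = { 2 } ∪ { 3 }
  { 2, 4 }  = { 1, 3, 5 }ᶜ
  { 3, 4 }  = { 3 } ∪ { 4 }
  { 1, 2, 5 }  = { 2, 5 } ∪ { 1, 2 }
  { 1, 4, 5 }  = { 5 } ∪ { 1, 4 }
  |family| = 31
Iteration 5 (1 new):
  { 2, 3, 4 }  = { 1, 5 }ᶜ
  |family| = 32
Iteration 6: no new sets; the family is a σ-algebra.

|σ(𝒞)| = 32.  σ(𝒞) = { {}, { 1 }, { 2 }, { 3 }, { 4 }, { 5 }, { 1, 2 }, { 1, 3 }, { 1, 4 }, { 1, 5 }, { 2, 3 }, { 2, 4 }, { 2, 5 }, { 3, 4 }, { 3, 5 }, { 4, 5 }, { 1, 2, 3 }, { 1, 2, 4 }, { 1, 2, 5 }, { 1, 3, 4 }, { 1, 3, 5 }, { 1, 4, 5 }, { 2, 3, 4 }, { 2, 3, 5 }, { 2, 4, 5 }, { 3, 4, 5 }, { 1, 2, 3, 4 }, { 1, 2, 3, 5 }, { 1, 2, 4, 5 }, { 1, 3, 4, 5 }, { 2, 3, 4, 5 }, X }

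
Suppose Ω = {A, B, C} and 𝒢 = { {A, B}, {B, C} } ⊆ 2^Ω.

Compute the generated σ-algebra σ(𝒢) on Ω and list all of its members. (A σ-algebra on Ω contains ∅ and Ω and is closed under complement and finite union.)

σ(𝒢) = { {}, {A}, {B}, {C}, {A, B}, {A, C}, {B, C}, Ω }

Trace:
Take S₀ = 𝒢 ∪ {∅, Ω} = { {}, {A, B}, {B, C}, Ω }.
Pass 1 adds 2:
  {A}  = ᶜ of {B, C}
  {C}  = ᶜ of {A, B}
  [6 total]
Pass 2 (1 new):
  {A, C}  = {C} ∪ {A}
  [7 total]
Pass 3: 1 new —
  {B}  = ᶜ of {A, C}
  [8 total]
Pass 4: no new sets; the family is a σ-algebra.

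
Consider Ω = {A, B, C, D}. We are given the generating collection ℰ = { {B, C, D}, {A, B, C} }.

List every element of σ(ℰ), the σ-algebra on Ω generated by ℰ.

σ(ℰ) (8 sets): { ∅, {A}, {D}, {A, D}, {B, C}, {A, B, C}, {B, C, D}, Ω }

Derivation:
Begin from { ∅, {A, B, C}, {B, C, D}, Ω } (that is, ℰ plus ∅ and Ω).
Iteration 1 adds 2:
  {A}  = ᶜ of {B, C, D}
  {D}  = ᶜ of {A, B, C}
Iteration 2 adds 1:
  {A, D}  = {D} ∪ {A}
Iteration 3. New:
  {B, C}  = ᶜ of {A, D}
Iteration 4: already closed under ᶜ and ∪.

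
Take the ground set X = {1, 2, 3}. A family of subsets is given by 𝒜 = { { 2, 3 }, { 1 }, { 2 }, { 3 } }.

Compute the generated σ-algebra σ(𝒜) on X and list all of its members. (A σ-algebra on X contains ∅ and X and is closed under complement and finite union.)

|σ(𝒜)| = 8.  σ(𝒜) = { {}, { 1 }, { 2 }, { 3 }, { 1, 2 }, { 1, 3 }, { 2, 3 }, X }

Working:
Take S₀ = 𝒜 ∪ {∅, X} = { {}, { 1 }, { 2 }, { 3 }, { 2, 3 }, X }.
Pass 1: +2 →
  { 1, 2 }  = X∖{ 3 }
  { 1, 3 }  = X∖{ 2 }
Pass 2: stable.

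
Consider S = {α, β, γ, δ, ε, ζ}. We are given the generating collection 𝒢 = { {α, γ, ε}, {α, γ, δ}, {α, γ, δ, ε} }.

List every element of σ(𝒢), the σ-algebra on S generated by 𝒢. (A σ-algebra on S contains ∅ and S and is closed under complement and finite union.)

Begin from { ∅, {α, γ, δ}, {α, γ, ε}, {α, γ, δ, ε}, S } (that is, 𝒢 plus ∅ and S).
Iteration 1. New:
  {β, ζ}  = ᶜ of {α, γ, δ, ε}
  {β, δ, ζ}  = ᶜ of {α, γ, ε}
  {β, ε, ζ}  = ᶜ of {α, γ, δ}
  |family| = 8
Iteration 2 adds 3:
  {β, δ, ε, ζ}  = {β, δ, ζ} ∪ {β, ε, ζ}
  {α, β, γ, δ, ζ}  = {β, δ, ζ} ∪ {α, γ, δ}
  {α, β, γ, ε, ζ}  = {α, γ, ε} ∪ {β, ζ}
  |family| = 11
Iteration 3 (3 new):
  {δ}  = ᶜ of {α, β, γ, ε, ζ}
  {ε}  = ᶜ of {α, β, γ, δ, ζ}
  {α, γ}  = ᶜ of {β, δ, ε, ζ}
  |family| = 14
Iteration 4 adds 2:
  {δ, ε}  = {δ} ∪ {ε}
  {α, β, γ, ζ}  = {α, γ} ∪ {β, ζ}
  |family| = 16
Iteration 5: already closed under ᶜ and ∪.

Hence σ(𝒢) has 16 members: { ∅, {δ}, {ε}, {α, γ}, {β, ζ}, {δ, ε}, {α, γ, δ}, {α, γ, ε}, {β, δ, ζ}, {β, ε, ζ}, {α, β, γ, ζ}, {α, γ, δ, ε}, {β, δ, ε, ζ}, {α, β, γ, δ, ζ}, {α, β, γ, ε, ζ}, S }.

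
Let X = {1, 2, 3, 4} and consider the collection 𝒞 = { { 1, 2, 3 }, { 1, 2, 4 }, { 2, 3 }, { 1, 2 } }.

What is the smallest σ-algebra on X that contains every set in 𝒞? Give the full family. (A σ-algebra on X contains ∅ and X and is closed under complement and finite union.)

σ(𝒞) = { {}, { 1 }, { 2 }, { 3 }, { 4 }, { 1, 2 }, { 1, 3 }, { 1, 4 }, { 2, 3 }, { 2, 4 }, { 3, 4 }, { 1, 2, 3 }, { 1, 2, 4 }, { 1, 3, 4 }, { 2, 3, 4 }, X }

Check:
Seed the family with 𝒞 together with ∅ and X: { {}, { 1, 2 }, { 2, 3 }, { 1, 2, 3 }, { 1, 2, 4 }, X }.
Round 1 (4 new):
  { 3 }  = ᶜ of { 1, 2, 4 }
  { 4 }  = ᶜ of { 1, 2, 3 }
  { 1, 4 }  = ᶜ of { 2, 3 }
  { 3, 4 }  = ᶜ of { 1, 2 }
  — 10 sets.
Round 2 adds 2:
  { 1, 3, 4 }  = { 3, 4 } ∪ { 1, 4 }
  { 2, 3, 4 }  = { 3, 4 } ∪ { 2, 3 }
  — 12 sets.
Round 3 (2 new):
  { 1 }  = ᶜ of { 2, 3, 4 }
  { 2 }  = ᶜ of { 1, 3, 4 }
  — 14 sets.
Round 4 adds 2:
  { 1, 3 }  = { 3 } ∪ { 1 }
  { 2, 4 }  = { 4 } ∪ { 2 }
  — 16 sets.
Round 5 adds nothing — fixpoint reached.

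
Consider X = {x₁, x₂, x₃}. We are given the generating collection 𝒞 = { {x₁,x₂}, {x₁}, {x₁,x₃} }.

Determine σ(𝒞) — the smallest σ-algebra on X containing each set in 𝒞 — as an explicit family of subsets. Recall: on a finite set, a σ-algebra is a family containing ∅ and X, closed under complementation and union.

Seed the family with 𝒞 together with ∅ and X: { {}, {x₁}, {x₁,x₂}, {x₁,x₃}, X }.
Round 1. New:
  {x₂}  = complement {x₁,x₃}
  {x₃}  = complement {x₁,x₂}
  {x₂,x₃}  = complement {x₁}
  (now 8)
Round 2: closed — nothing new.

Therefore σ(𝒞) = { {}, {x₁}, {x₂}, {x₃}, {x₁,x₂}, {x₁,x₃}, {x₂,x₃}, X } (|σ(𝒞)| = 8).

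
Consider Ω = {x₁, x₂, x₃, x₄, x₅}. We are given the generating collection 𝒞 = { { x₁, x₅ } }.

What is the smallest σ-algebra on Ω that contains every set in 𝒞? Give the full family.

Start: 𝒞 ∪ {∅, Ω} = { {  }, { x₁, x₅ }, Ω }.
Iteration 1 (1 new):
  { x₂, x₃, x₄ }  = complement { x₁, x₅ }
  — 4 sets.
Iteration 2: no new sets; the family is a σ-algebra.

Therefore σ(𝒞) = { {  }, { x₁, x₅ }, { x₂, x₃, x₄ }, Ω } (|σ(𝒞)| = 4).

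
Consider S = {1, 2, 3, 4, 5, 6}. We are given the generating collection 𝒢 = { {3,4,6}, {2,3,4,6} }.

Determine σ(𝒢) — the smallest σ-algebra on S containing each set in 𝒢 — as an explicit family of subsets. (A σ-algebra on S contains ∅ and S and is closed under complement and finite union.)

|σ(𝒢)| = 8.  σ(𝒢) = { ∅, {2}, {1,5}, {1,2,5}, {3,4,6}, {2,3,4,6}, {1,3,4,5,6}, S }

Derivation:
Begin from { ∅, {3,4,6}, {2,3,4,6}, S } (that is, 𝒢 plus ∅ and S).
Pass 1. New:
  {1,5}  = S∖{2,3,4,6}
  {1,2,5}  = S∖{3,4,6}
  — 6 sets.
Pass 2 (1 new):
  {1,3,4,5,6}  = {1,5} ∪ {3,4,6}
  — 7 sets.
Pass 3. New:
  {2}  = S∖{1,3,4,5,6}
  — 8 sets.
Pass 4: no new sets; the family is a σ-algebra.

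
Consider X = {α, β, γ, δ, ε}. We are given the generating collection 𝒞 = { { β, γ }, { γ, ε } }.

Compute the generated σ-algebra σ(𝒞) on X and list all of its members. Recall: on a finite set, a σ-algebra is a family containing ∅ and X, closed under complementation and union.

Begin from { ∅, { β, γ }, { γ, ε }, X } (that is, 𝒞 plus ∅ and X).
Iteration 1 adds 3:
  { α, β, δ }  = complement { γ, ε }
  { α, δ, ε }  = complement { β, γ }
  { β, γ, ε }  = { γ, ε } ∪ { β, γ }
  (now 7)
Iteration 2: +4 →
  { α, δ }  = complement { β, γ, ε }
  { α, β, γ, δ }  = { β, γ } ∪ { α, β, δ }
  { α, β, δ, ε }  = { α, δ, ε } ∪ { α, β, δ }
  { α, γ, δ, ε }  = { α, δ, ε } ∪ { γ, ε }
  (now 11)
Iteration 3. New:
  { β }  = complement { α, γ, δ, ε }
  { γ }  = complement { α, β, δ, ε }
  { ε }  = complement { α, β, γ, δ }
  (now 14)
Iteration 4 (2 new):
  { β, ε }  = { β } ∪ { ε }
  { α, γ, δ }  = { γ } ∪ { α, δ }
  (now 16)
Iteration 5: closed — nothing new.

Therefore σ(𝒞) = { ∅, { β }, { γ }, { ε }, { α, δ }, { β, γ }, { β, ε }, { γ, ε }, { α, β, δ }, { α, γ, δ }, { α, δ, ε }, { β, γ, ε }, { α, β, γ, δ }, { α, β, δ, ε }, { α, γ, δ, ε }, X } (|σ(𝒞)| = 16).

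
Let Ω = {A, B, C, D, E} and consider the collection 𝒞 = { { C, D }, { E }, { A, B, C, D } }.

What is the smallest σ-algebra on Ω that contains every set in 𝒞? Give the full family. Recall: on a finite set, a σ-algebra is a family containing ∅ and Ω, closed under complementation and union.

Begin from { {  }, { E }, { C, D }, { A, B, C, D }, Ω } (that is, 𝒞 plus ∅ and Ω).
Round 1 (2 new):
  { A, B, E }  = complement { C, D }
  { C, D, E }  = { C, D } ∪ { E }
  |family| = 7
Round 2: +1 →
  { A, B }  = complement { C, D, E }
  |family| = 8
After Round 3 the family is unchanged; done.

Therefore σ(𝒞) = { {  }, { E }, { A, B }, { C, D }, { A, B, E }, { C, D, E }, { A, B, C, D }, Ω } (|σ(𝒞)| = 8).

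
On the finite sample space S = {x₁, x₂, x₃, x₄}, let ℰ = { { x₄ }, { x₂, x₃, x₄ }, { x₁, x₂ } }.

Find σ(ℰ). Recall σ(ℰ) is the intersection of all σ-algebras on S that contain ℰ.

Initial family (5 sets): { {  }, { x₄ }, { x₁, x₂ }, { x₂, x₃, x₄ }, S }.
Pass 1: +4 →
  { x₁ }  = ᶜ of { x₂, x₃, x₄ }
  { x₃, x₄ }  = ᶜ of { x₁, x₂ }
  { x₁, x₂, x₃ }  = ᶜ of { x₄ }
  { x₁, x₂, x₄ }  = { x₁, x₂ } ∪ { x₄ }
  [9 total]
Pass 2: +3 →
  { x₃ }  = ᶜ of { x₁, x₂, x₄ }
  { x₁, x₄ }  = { x₄ } ∪ { x₁ }
  { x₁, x₃, x₄ }  = { x₃, x₄ } ∪ { x₁ }
  [12 total]
Pass 3: +3 →
  { x₂ }  = ᶜ of { x₁, x₃, x₄ }
  { x₁, x₃ }  = { x₃ } ∪ { x₁ }
  { x₂, x₃ }  = ᶜ of { x₁, x₄ }
  [15 total]
Pass 4 (1 new):
  { x₂, x₄ }  = ᶜ of { x₁, x₃ }
  [16 total]
Pass 5: no new sets; the family is a σ-algebra.

Therefore σ(ℰ) = { {  }, { x₁ }, { x₂ }, { x₃ }, { x₄ }, { x₁, x₂ }, { x₁, x₃ }, { x₁, x₄ }, { x₂, x₃ }, { x₂, x₄ }, { x₃, x₄ }, { x₁, x₂, x₃ }, { x₁, x₂, x₄ }, { x₁, x₃, x₄ }, { x₂, x₃, x₄ }, S } (|σ(ℰ)| = 16).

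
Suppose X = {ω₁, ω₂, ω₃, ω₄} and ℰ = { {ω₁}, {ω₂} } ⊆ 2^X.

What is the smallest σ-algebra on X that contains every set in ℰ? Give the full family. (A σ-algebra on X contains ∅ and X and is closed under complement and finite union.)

σ(ℰ) = { ∅, {ω₁}, {ω₂}, {ω₁,ω₂}, {ω₃,ω₄}, {ω₁,ω₃,ω₄}, {ω₂,ω₃,ω₄}, X }

Derivation:
Start: ℰ ∪ {∅, X} = { ∅, {ω₁}, {ω₂}, X }.
Iteration 1 (3 new):
  {ω₁,ω₂}  = {ω₂} ∪ {ω₁}
  {ω₁,ω₃,ω₄}  = {ω₂}ᶜ
  {ω₂,ω₃,ω₄}  = {ω₁}ᶜ
  — 7 sets.
Iteration 2: 1 new —
  {ω₃,ω₄}  = {ω₁,ω₂}ᶜ
  — 8 sets.
Iteration 3: no new sets; the family is a σ-algebra.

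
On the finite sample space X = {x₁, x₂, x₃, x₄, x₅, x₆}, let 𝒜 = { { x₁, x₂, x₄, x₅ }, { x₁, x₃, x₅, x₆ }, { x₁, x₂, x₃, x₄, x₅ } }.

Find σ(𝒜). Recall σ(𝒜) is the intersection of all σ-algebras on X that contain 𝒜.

Answer: σ(𝒜) = { ∅, { x₃ }, { x₆ }, { x₁, x₅ }, { x₂, x₄ }, { x₃, x₆ }, { x₁, x₃, x₅ }, { x₁, x₅, x₆ }, { x₂, x₃, x₄ }, { x₂, x₄, x₆ }, { x₁, x₂, x₄, x₅ }, { x₁, x₃, x₅, x₆ }, { x₂, x₃, x₄, x₆ }, { x₁, x₂, x₃, x₄, x₅ }, { x₁, x₂, x₄, x₅, x₆ }, X }

Trace:
Initial family (5 sets): { ∅, { x₁, x₂, x₄, x₅ }, { x₁, x₃, x₅, x₆ }, { x₁, x₂, x₃, x₄, x₅ }, X }.
Iteration 1: +3 →
  { x₆ }  = ᶜ of { x₁, x₂, x₃, x₄, x₅ }
  { x₂, x₄ }  = ᶜ of { x₁, x₃, x₅, x₆ }
  { x₃, x₆ }  = ᶜ of { x₁, x₂, x₄, x₅ }
  — 8 sets.
Iteration 2 adds 3:
  { x₂, x₄, x₆ }  = { x₂, x₄ } ∪ { x₆ }
  { x₂, x₃, x₄, x₆ }  = { x₂, x₄ } ∪ { x₃, x₆ }
  { x₁, x₂, x₄, x₅, x₆ }  = { x₁, x₂, x₄, x₅ } ∪ { x₆ }
  — 11 sets.
Iteration 3 adds 3:
  { x₃ }  = ᶜ of { x₁, x₂, x₄, x₅, x₆ }
  { x₁, x₅ }  = ᶜ of { x₂, x₃, x₄, x₆ }
  { x₁, x₃, x₅ }  = ᶜ of { x₂, x₄, x₆ }
  — 14 sets.
Iteration 4. New:
  { x₁, x₅, x₆ }  = { x₁, x₅ } ∪ { x₆ }
  { x₂, x₃, x₄ }  = { x₃ } ∪ { x₂, x₄ }
  — 16 sets.
Iteration 5: stable.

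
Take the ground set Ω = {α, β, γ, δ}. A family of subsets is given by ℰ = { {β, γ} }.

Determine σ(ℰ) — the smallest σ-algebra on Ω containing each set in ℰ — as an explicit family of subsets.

Take S₀ = ℰ ∪ {∅, Ω} = { {}, {β, γ}, Ω }.
Step 1: 1 new —
  {α, δ}  = complement {β, γ}
  — 4 sets.
Step 2: closed — nothing new.

|σ(ℰ)| = 4.  σ(ℰ) = { {}, {α, δ}, {β, γ}, Ω }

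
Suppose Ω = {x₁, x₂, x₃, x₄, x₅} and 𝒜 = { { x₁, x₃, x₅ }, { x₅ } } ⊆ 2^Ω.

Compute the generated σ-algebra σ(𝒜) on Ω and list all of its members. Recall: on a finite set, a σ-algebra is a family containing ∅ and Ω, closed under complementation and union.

Begin from { {}, { x₅ }, { x₁, x₃, x₅ }, Ω } (that is, 𝒜 plus ∅ and Ω).
Step 1. New:
  { x₂, x₄ }  = complement { x₁, x₃, x₅ }
  { x₁, x₂, x₃, x₄ }  = complement { x₅ }
  |family| = 6
Step 2: 1 new —
  { x₂, x₄, x₅ }  = { x₂, x₄ } ∪ { x₅ }
  |family| = 7
Step 3: 1 new —
  { x₁, x₃ }  = complement { x₂, x₄, x₅ }
  |family| = 8
Step 4: already closed under ᶜ and ∪.

σ(𝒜) = { {}, { x₅ }, { x₁, x₃ }, { x₂, x₄ }, { x₁, x₃, x₅ }, { x₂, x₄, x₅ }, { x₁, x₂, x₃, x₄ }, Ω }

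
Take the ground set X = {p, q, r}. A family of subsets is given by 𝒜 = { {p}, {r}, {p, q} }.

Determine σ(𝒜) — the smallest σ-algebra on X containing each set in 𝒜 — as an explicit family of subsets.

|σ(𝒜)| = 8.  σ(𝒜) = { {}, {p}, {q}, {r}, {p, q}, {p, r}, {q, r}, X }

Trace:
Begin from { {}, {p}, {r}, {p, q}, X } (that is, 𝒜 plus ∅ and X).
Round 1: +2 →
  {p, r}  = {r} ∪ {p}
  {q, r}  = complement {p}
Round 2. New:
  {q}  = complement {p, r}
Round 3 adds nothing — fixpoint reached.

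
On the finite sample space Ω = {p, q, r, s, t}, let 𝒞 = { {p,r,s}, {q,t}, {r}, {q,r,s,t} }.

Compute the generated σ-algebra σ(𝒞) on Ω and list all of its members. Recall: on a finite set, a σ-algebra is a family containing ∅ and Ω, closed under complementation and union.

Answer: σ(𝒞) = { ∅, {p}, {r}, {s}, {p,r}, {p,s}, {q,t}, {r,s}, {p,q,t}, {p,r,s}, {q,r,t}, {q,s,t}, {p,q,r,t}, {p,q,s,t}, {q,r,s,t}, Ω }

Trace:
Seed the family with 𝒞 together with ∅ and Ω: { ∅, {r}, {q,t}, {p,r,s}, {q,r,s,t}, Ω }.
Iteration 1 (3 new):
  {p}  = ᶜ of {q,r,s,t}
  {q,r,t}  = {r} ∪ {q,t}
  {p,q,s,t}  = ᶜ of {r}
  (now 9)
Iteration 2: +4 →
  {p,r}  = {r} ∪ {p}
  {p,s}  = ᶜ of {q,r,t}
  {p,q,t}  = {q,t} ∪ {p}
  {p,q,r,t}  = {q,r,t} ∪ {p}
  (now 13)
Iteration 3: 3 new —
  {s}  = ᶜ of {p,q,r,t}
  {r,s}  = ᶜ of {p,q,t}
  {q,s,t}  = ᶜ of {p,r}
  (now 16)
Iteration 4: closed — nothing new.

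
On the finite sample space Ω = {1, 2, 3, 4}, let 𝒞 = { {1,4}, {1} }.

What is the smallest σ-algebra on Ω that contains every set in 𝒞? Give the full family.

|σ(𝒞)| = 8.  σ(𝒞) = { ∅, {1}, {4}, {1,4}, {2,3}, {1,2,3}, {2,3,4}, Ω }

Check:
Initial family (4 sets): { ∅, {1}, {1,4}, Ω }.
Step 1: +2 →
  {2,3}  = complement {1,4}
  {2,3,4}  = complement {1}
  |family| = 6
Step 2. New:
  {1,2,3}  = {2,3} ∪ {1}
  |family| = 7
Step 3 (1 new):
  {4}  = complement {1,2,3}
  |family| = 8
After Step 4 the family is unchanged; done.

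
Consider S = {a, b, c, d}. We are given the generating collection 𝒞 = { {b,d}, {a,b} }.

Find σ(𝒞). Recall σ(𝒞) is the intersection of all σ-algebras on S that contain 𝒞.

Start: 𝒞 ∪ {∅, S} = { {}, {a,b}, {b,d}, S }.
Pass 1 adds 3:
  {a,c}  = {b,d}ᶜ
  {c,d}  = {a,b}ᶜ
  {a,b,d}  = {a,b} ∪ {b,d}
  — 7 sets.
Pass 2: +4 →
  {c}  = {a,b,d}ᶜ
  {a,b,c}  = {a,b} ∪ {a,c}
  {a,c,d}  = {c,d} ∪ {a,c}
  {b,c,d}  = {c,d} ∪ {b,d}
  — 11 sets.
Pass 3. New:
  {a}  = {b,c,d}ᶜ
  {b}  = {a,c,d}ᶜ
  {d}  = {a,b,c}ᶜ
  — 14 sets.
Pass 4 adds 2:
  {a,d}  = {d} ∪ {a}
  {b,c}  = {c} ∪ {b}
  — 16 sets.
Pass 5: no new sets; the family is a σ-algebra.

Therefore σ(𝒞) = { {}, {a}, {b}, {c}, {d}, {a,b}, {a,c}, {a,d}, {b,c}, {b,d}, {c,d}, {a,b,c}, {a,b,d}, {a,c,d}, {b,c,d}, S } (|σ(𝒞)| = 16).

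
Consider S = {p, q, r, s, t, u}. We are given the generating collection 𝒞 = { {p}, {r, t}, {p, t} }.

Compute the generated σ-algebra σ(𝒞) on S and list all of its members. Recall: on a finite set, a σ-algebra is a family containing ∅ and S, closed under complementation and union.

Answer: σ(𝒞) = { {}, {p}, {r}, {t}, {p, r}, {p, t}, {r, t}, {p, r, t}, {q, s, u}, {p, q, s, u}, {q, r, s, u}, {q, s, t, u}, {p, q, r, s, u}, {p, q, s, t, u}, {q, r, s, t, u}, S }

Trace:
Begin from { {}, {p}, {p, t}, {r, t}, S } (that is, 𝒞 plus ∅ and S).
Pass 1. New:
  {p, r, t}  = {p, t} ∪ {r, t}
  {p, q, s, u}  = ᶜ of {r, t}
  {q, r, s, u}  = ᶜ of {p, t}
  {q, r, s, t, u}  = ᶜ of {p}
  (now 9)
Pass 2. New:
  {q, s, u}  = ᶜ of {p, r, t}
  {p, q, r, s, u}  = {p, q, s, u} ∪ {q, r, s, u}
  {p, q, s, t, u}  = {p, q, s, u} ∪ {p, t}
  (now 12)
Pass 3 (2 new):
  {r}  = ᶜ of {p, q, s, t, u}
  {t}  = ᶜ of {p, q, r, s, u}
  (now 14)
Pass 4 (2 new):
  {p, r}  = {r} ∪ {p}
  {q, s, t, u}  = {q, s, u} ∪ {t}
  (now 16)
Pass 5: no new sets; the family is a σ-algebra.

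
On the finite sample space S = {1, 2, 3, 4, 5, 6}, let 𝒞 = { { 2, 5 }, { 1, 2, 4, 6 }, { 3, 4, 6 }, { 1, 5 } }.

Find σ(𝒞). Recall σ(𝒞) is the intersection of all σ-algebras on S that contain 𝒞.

σ(𝒞) (32 sets): { {  }, { 1 }, { 2 }, { 3 }, { 5 }, { 1, 2 }, { 1, 3 }, { 1, 5 }, { 2, 3 }, { 2, 5 }, { 3, 5 }, { 4, 6 }, { 1, 2, 3 }, { 1, 2, 5 }, { 1, 3, 5 }, { 1, 4, 6 }, { 2, 3, 5 }, { 2, 4, 6 }, { 3, 4, 6 }, { 4, 5, 6 }, { 1, 2, 3, 5 }, { 1, 2, 4, 6 }, { 1, 3, 4, 6 }, { 1, 4, 5, 6 }, { 2, 3, 4, 6 }, { 2, 4, 5, 6 }, { 3, 4, 5, 6 }, { 1, 2, 3, 4, 6 }, { 1, 2, 4, 5, 6 }, { 1, 3, 4, 5, 6 }, { 2, 3, 4, 5, 6 }, S }

Check:
Start: 𝒞 ∪ {∅, S} = { {  }, { 1, 5 }, { 2, 5 }, { 3, 4, 6 }, { 1, 2, 4, 6 }, S }.
Pass 1 adds 8:
  { 3, 5 }  = { 1, 2, 4, 6 }ᶜ
  { 1, 2, 5 }  = { 3, 4, 6 }ᶜ
  { 1, 3, 4, 6 }  = { 2, 5 }ᶜ
  { 2, 3, 4, 6 }  = { 1, 5 }ᶜ
  { 1, 2, 3, 4, 6 }  = { 1, 2, 4, 6 } ∪ { 3, 4, 6 }
  { 1, 2, 4, 5, 6 }  = { 2, 5 } ∪ { 1, 2, 4, 6 }
  { 1, 3, 4, 5, 6 }  = { 1, 5 } ∪ { 3, 4, 6 }
  { 2, 3, 4, 5, 6 }  = { 2, 5 } ∪ { 3, 4, 6 }
  (now 14)
Pass 2 (8 new):
  { 1 }  = { 2, 3, 4, 5, 6 }ᶜ
  { 2 }  = { 1, 3, 4, 5, 6 }ᶜ
  { 3 }  = { 1, 2, 4, 5, 6 }ᶜ
  { 5 }  = { 1, 2, 3, 4, 6 }ᶜ
  { 1, 3, 5 }  = { 1, 5 } ∪ { 3, 5 }
  { 2, 3, 5 }  = { 2, 5 } ∪ { 3, 5 }
  { 1, 2, 3, 5 }  = { 1, 2, 5 } ∪ { 3, 5 }
  { 3, 4, 5, 6 }  = { 3, 5 } ∪ { 3, 4, 6 }
  (now 22)
Pass 3. New:
  { 1, 2 }  = { 3, 4, 5, 6 }ᶜ
  { 1, 3 }  = { 3 } ∪ { 1 }
  { 2, 3 }  = { 2 } ∪ { 3 }
  { 4, 6 }  = { 1, 2, 3, 5 }ᶜ
  { 1, 4, 6 }  = { 2, 3, 5 }ᶜ
  { 2, 4, 6 }  = { 1, 3, 5 }ᶜ
  (now 28)
Pass 4: +4 →
  { 1, 2, 3 }  = { 1, 2 } ∪ { 3 }
  { 4, 5, 6 }  = { 5 } ∪ { 4, 6 }
  { 1, 4, 5, 6 }  = { 2, 3 }ᶜ
  { 2, 4, 5, 6 }  = { 1, 3 }ᶜ
  (now 32)
Pass 5: closed — nothing new.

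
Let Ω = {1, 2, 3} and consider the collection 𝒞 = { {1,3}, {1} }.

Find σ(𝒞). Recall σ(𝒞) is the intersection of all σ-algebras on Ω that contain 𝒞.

Seed the family with 𝒞 together with ∅ and Ω: { {}, {1}, {1,3}, Ω }.
Round 1: 2 new —
  {2}  = Ω∖{1,3}
  {2,3}  = Ω∖{1}
  [6 total]
Round 2. New:
  {1,2}  = {2} ∪ {1}
  [7 total]
Round 3. New:
  {3}  = Ω∖{1,2}
  [8 total]
Round 4 adds nothing — fixpoint reached.

Therefore σ(𝒞) = { {}, {1}, {2}, {3}, {1,2}, {1,3}, {2,3}, Ω } (|σ(𝒞)| = 8).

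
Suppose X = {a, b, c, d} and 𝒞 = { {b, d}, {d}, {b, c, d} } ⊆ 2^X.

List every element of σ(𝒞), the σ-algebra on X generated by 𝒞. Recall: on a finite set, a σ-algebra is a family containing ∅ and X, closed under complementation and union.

σ(𝒞) = { ∅, {a}, {b}, {c}, {d}, {a, b}, {a, c}, {a, d}, {b, c}, {b, d}, {c, d}, {a, b, c}, {a, b, d}, {a, c, d}, {b, c, d}, X }

Working:
Seed the family with 𝒞 together with ∅ and X: { ∅, {d}, {b, d}, {b, c, d}, X }.
Round 1: 3 new —
  {a}  = X∖{b, c, d}
  {a, c}  = X∖{b, d}
  {a, b, c}  = X∖{d}
  (now 8)
Round 2 adds 3:
  {a, d}  = {d} ∪ {a}
  {a, b, d}  = {b, d} ∪ {a}
  {a, c, d}  = {d} ∪ {a, c}
  (now 11)
Round 3 adds 3:
  {b}  = X∖{a, c, d}
  {c}  = X∖{a, b, d}
  {b, c}  = X∖{a, d}
  (now 14)
Round 4: 2 new —
  {a, b}  = {b} ∪ {a}
  {c, d}  = {c} ∪ {d}
  (now 16)
Round 5: no new sets; the family is a σ-algebra.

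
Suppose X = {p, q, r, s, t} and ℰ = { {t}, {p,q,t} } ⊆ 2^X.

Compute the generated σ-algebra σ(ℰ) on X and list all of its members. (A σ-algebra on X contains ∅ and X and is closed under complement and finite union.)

Start: ℰ ∪ {∅, X} = { {}, {t}, {p,q,t}, X }.
Step 1: +2 →
  {r,s}  = X∖{p,q,t}
  {p,q,r,s}  = X∖{t}
  (now 6)
Step 2. New:
  {r,s,t}  = {r,s} ∪ {t}
  (now 7)
Step 3 adds 1:
  {p,q}  = X∖{r,s,t}
  (now 8)
Step 4: closed — nothing new.

σ(ℰ) = { {}, {t}, {p,q}, {r,s}, {p,q,t}, {r,s,t}, {p,q,r,s}, X }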